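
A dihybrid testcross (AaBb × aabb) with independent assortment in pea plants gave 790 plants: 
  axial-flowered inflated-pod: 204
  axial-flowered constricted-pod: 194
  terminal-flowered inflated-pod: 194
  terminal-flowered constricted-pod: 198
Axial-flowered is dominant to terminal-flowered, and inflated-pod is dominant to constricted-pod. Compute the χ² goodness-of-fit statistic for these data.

A dihybrid testcross with independent assortment gives a 1:1:1:1 ratio.
Expected counts for N = 790 under a 1:1:1:1 ratio (total parts = 4):
  axial-flowered inflated-pod: 790 × 1/4 = 197.5
  axial-flowered constricted-pod: 790 × 1/4 = 197.5
  terminal-flowered inflated-pod: 790 × 1/4 = 197.5
  terminal-flowered constricted-pod: 790 × 1/4 = 197.5
χ² = Σ (O − E)² / E
  axial-flowered inflated-pod: (204 − 197.5)² / 197.5 = 0.2139
  axial-flowered constricted-pod: (194 − 197.5)² / 197.5 = 0.0620
  terminal-flowered inflated-pod: (194 − 197.5)² / 197.5 = 0.0620
  terminal-flowered constricted-pod: (198 − 197.5)² / 197.5 = 0.0013
χ² = 0.2139 + 0.0620 + 0.0620 + 0.0013 = 0.3392 ≈ 0.339

0.339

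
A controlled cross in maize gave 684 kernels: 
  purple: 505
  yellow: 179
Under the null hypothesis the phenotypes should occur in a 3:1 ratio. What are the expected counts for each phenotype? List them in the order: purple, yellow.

513, 171

Total ratio parts = 4. Expected numbers out of 684:
  purple: 684 × 3/4 = 513
  yellow: 684 × 1/4 = 171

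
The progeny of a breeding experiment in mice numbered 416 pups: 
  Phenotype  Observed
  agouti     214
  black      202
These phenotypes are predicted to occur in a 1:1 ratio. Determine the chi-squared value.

Under the 1:1 hypothesis (Σ ratio = 2, N = 416):
  agouti: 416 × 1/2 = 208
  black: 416 × 1/2 = 208
χ² = Σ (O − E)² / E
  agouti: (214 − 208)² / 208 = 0.1731
  black: (202 − 208)² / 208 = 0.1731
χ² = 0.1731 + 0.1731 = 0.3462 ≈ 0.346

0.346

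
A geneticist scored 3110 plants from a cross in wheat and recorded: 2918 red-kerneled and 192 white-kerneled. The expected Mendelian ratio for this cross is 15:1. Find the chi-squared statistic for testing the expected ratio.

0.031

Under the 15:1 hypothesis (Σ ratio = 16, N = 3110):
  red-kerneled: 3110 × 15/16 = 2915.625
  white-kerneled: 3110 × 1/16 = 194.375
χ² = Σ (O − E)² / E
  red-kerneled: (2918 − 2915.625)² / 2915.625 = 0.0019
  white-kerneled: (192 − 194.375)² / 194.375 = 0.0290
χ² = 0.0019 + 0.0290 = 0.0309 ≈ 0.031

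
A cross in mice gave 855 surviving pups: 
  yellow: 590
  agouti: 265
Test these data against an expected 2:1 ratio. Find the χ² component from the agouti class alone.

1.404

Expected counts for N = 855 under a 2:1 ratio (total parts = 3):
  yellow: 855 × 2/3 = 570
  agouti: 855 × 1/3 = 285
Contribution of agouti: (265 − 285)² / 285 = 1.4035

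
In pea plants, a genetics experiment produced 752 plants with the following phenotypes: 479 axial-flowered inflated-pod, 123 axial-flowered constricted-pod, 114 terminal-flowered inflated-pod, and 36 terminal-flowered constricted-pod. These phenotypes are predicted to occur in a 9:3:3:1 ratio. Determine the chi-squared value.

Total ratio parts = 16. Expected numbers out of 752:
  axial-flowered inflated-pod: 752 × 9/16 = 423
  axial-flowered constricted-pod: 752 × 3/16 = 141
  terminal-flowered inflated-pod: 752 × 3/16 = 141
  terminal-flowered constricted-pod: 752 × 1/16 = 47
χ² = Σ (O − E)² / E
  axial-flowered inflated-pod: (479 − 423)² / 423 = 7.4137
  axial-flowered constricted-pod: (123 − 141)² / 141 = 2.2979
  terminal-flowered inflated-pod: (114 − 141)² / 141 = 5.1702
  terminal-flowered constricted-pod: (36 − 47)² / 47 = 2.5745
χ² = 7.4137 + 2.2979 + 5.1702 + 2.5745 = 17.4563 ≈ 17.456

17.456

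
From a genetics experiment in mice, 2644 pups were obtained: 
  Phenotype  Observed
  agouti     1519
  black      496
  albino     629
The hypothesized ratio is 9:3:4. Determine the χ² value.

2.227

Expected counts for N = 2644 under a 9:3:4 ratio (total parts = 16):
  agouti: 2644 × 9/16 = 1487.25
  black: 2644 × 3/16 = 495.75
  albino: 2644 × 4/16 = 661
χ² = Σ (O − E)² / E
  agouti: (1519 − 1487.25)² / 1487.25 = 0.6778
  black: (496 − 495.75)² / 495.75 = 0.0001
  albino: (629 − 661)² / 661 = 1.5492
χ² = 0.6778 + 0.0001 + 1.5492 = 2.2271 ≈ 2.227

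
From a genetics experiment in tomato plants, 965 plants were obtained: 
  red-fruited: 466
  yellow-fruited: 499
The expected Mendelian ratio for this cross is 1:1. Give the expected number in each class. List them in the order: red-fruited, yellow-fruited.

482.5, 482.5

Expected counts for N = 965 under a 1:1 ratio (total parts = 2):
  red-fruited: 965 × 1/2 = 482.5
  yellow-fruited: 965 × 1/2 = 482.5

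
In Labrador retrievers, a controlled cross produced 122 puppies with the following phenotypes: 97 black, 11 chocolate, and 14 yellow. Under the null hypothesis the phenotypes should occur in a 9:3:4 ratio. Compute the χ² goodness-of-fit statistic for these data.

26.823

Under the 9:3:4 hypothesis (Σ ratio = 16, N = 122):
  black: 122 × 9/16 = 68.625
  chocolate: 122 × 3/16 = 22.875
  yellow: 122 × 4/16 = 30.5
χ² = Σ (O − E)² / E
  black: (97 − 68.625)² / 68.625 = 11.7325
  chocolate: (11 − 22.875)² / 22.875 = 6.1646
  yellow: (14 − 30.5)² / 30.5 = 8.9262
χ² = 11.7325 + 6.1646 + 8.9262 = 26.8233 ≈ 26.823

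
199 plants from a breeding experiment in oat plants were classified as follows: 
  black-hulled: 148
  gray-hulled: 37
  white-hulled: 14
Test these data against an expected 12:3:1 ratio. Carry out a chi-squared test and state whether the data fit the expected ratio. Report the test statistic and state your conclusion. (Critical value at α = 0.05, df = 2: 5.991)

0.209; consistent

Under the 12:3:1 hypothesis (Σ ratio = 16, N = 199):
  black-hulled: 199 × 12/16 = 149.25
  gray-hulled: 199 × 3/16 = 37.3125
  white-hulled: 199 × 1/16 = 12.4375
χ² = Σ (O − E)² / E
  black-hulled: (148 − 149.25)² / 149.25 = 0.0105
  gray-hulled: (37 − 37.3125)² / 37.3125 = 0.0026
  white-hulled: (14 − 12.4375)² / 12.4375 = 0.1963
χ² = 0.0105 + 0.0026 + 0.1963 = 0.2094 ≈ 0.209
Degrees of freedom = 3 − 1 = 2; critical value at α = 0.05 is 5.991.
Since 0.209 < 5.991, we fail to reject the null hypothesis — the data are consistent with the 12:3:1 ratio.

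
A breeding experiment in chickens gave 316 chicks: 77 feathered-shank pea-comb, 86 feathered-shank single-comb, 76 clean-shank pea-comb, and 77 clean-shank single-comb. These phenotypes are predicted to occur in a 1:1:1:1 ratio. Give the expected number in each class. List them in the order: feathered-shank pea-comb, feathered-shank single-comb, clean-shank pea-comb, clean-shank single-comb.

The 1:1:1:1 ratio has 4 parts, so with N = 316 the expected counts are:
  feathered-shank pea-comb: 316 × 1/4 = 79
  feathered-shank single-comb: 316 × 1/4 = 79
  clean-shank pea-comb: 316 × 1/4 = 79
  clean-shank single-comb: 316 × 1/4 = 79

79, 79, 79, 79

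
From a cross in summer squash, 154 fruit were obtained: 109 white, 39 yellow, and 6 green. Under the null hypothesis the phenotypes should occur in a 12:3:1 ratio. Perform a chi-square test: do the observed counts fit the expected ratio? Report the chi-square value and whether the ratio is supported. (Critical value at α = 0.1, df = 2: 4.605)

Total ratio parts = 16. Expected numbers out of 154:
  white: 154 × 12/16 = 115.5
  yellow: 154 × 3/16 = 28.875
  green: 154 × 1/16 = 9.625
χ² = Σ (O − E)² / E
  white: (109 − 115.5)² / 115.5 = 0.3658
  yellow: (39 − 28.875)² / 28.875 = 3.5503
  green: (6 − 9.625)² / 9.625 = 1.3653
χ² = 0.3658 + 3.5503 + 1.3653 = 5.2814 ≈ 5.281
Degrees of freedom = 3 − 1 = 2; critical value at α = 0.1 is 4.605.
Since 5.281 > 4.605, we reject the null hypothesis — the data do not fit the 12:3:1 ratio.

5.281; not consistent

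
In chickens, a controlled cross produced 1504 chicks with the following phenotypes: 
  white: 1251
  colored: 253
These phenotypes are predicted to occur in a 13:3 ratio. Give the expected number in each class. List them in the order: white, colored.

1222, 282

Under the 13:3 hypothesis (Σ ratio = 16, N = 1504):
  white: 1504 × 13/16 = 1222
  colored: 1504 × 3/16 = 282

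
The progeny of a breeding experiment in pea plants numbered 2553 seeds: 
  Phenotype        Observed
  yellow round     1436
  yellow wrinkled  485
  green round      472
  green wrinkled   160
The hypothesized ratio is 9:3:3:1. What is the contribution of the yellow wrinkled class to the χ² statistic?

The 9:3:3:1 ratio has 16 parts, so with N = 2553 the expected counts are:
  yellow round: 2553 × 9/16 = 1436.0625
  yellow wrinkled: 2553 × 3/16 = 478.6875
  green round: 2553 × 3/16 = 478.6875
  green wrinkled: 2553 × 1/16 = 159.5625
Contribution of yellow wrinkled: (485 − 478.6875)² / 478.6875 = 0.0832

0.083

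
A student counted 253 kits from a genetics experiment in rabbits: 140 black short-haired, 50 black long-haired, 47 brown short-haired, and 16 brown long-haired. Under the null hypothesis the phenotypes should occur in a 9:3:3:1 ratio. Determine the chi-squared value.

Total ratio parts = 16. Expected numbers out of 253:
  black short-haired: 253 × 9/16 = 142.3125
  black long-haired: 253 × 3/16 = 47.4375
  brown short-haired: 253 × 3/16 = 47.4375
  brown long-haired: 253 × 1/16 = 15.8125
χ² = Σ (O − E)² / E
  black short-haired: (140 − 142.3125)² / 142.3125 = 0.0376
  black long-haired: (50 − 47.4375)² / 47.4375 = 0.1384
  brown short-haired: (47 − 47.4375)² / 47.4375 = 0.0040
  brown long-haired: (16 − 15.8125)² / 15.8125 = 0.0022
χ² = 0.0376 + 0.1384 + 0.0040 + 0.0022 = 0.1822 ≈ 0.182

0.182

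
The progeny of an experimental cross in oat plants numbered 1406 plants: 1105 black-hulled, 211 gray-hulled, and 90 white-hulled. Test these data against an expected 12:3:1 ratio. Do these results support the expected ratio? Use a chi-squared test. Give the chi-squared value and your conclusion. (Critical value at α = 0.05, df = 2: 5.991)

12.975; not consistent

Expected counts for N = 1406 under a 12:3:1 ratio (total parts = 16):
  black-hulled: 1406 × 12/16 = 1054.5
  gray-hulled: 1406 × 3/16 = 263.625
  white-hulled: 1406 × 1/16 = 87.875
χ² = Σ (O − E)² / E
  black-hulled: (1105 − 1054.5)² / 1054.5 = 2.4184
  gray-hulled: (211 − 263.625)² / 263.625 = 10.5050
  white-hulled: (90 − 87.875)² / 87.875 = 0.0514
χ² = 2.4184 + 10.5050 + 0.0514 = 12.9748 ≈ 12.975
Degrees of freedom = 3 − 1 = 2; critical value at α = 0.05 is 5.991.
Since 12.975 > 5.991, we reject the null hypothesis — the data do not fit the 12:3:1 ratio.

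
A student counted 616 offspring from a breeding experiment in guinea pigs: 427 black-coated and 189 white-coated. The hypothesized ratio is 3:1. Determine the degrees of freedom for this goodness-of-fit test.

A goodness-of-fit test with 2 phenotype classes has df = 2 − 1 = 1.

1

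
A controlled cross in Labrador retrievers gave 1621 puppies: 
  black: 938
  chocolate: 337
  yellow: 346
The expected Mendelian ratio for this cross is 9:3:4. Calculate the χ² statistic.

Expected counts for N = 1621 under a 9:3:4 ratio (total parts = 16):
  black: 1621 × 9/16 = 911.8125
  chocolate: 1621 × 3/16 = 303.9375
  yellow: 1621 × 4/16 = 405.25
χ² = Σ (O − E)² / E
  black: (938 − 911.8125)² / 911.8125 = 0.7521
  chocolate: (337 − 303.9375)² / 303.9375 = 3.5966
  yellow: (346 − 405.25)² / 405.25 = 8.6627
χ² = 0.7521 + 3.5966 + 8.6627 = 13.0114 ≈ 13.011

13.011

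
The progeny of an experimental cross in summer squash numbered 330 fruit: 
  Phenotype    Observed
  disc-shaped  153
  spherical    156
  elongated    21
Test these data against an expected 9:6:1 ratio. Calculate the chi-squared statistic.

14.145

Total ratio parts = 16. Expected numbers out of 330:
  disc-shaped: 330 × 9/16 = 185.625
  spherical: 330 × 6/16 = 123.75
  elongated: 330 × 1/16 = 20.625
χ² = Σ (O − E)² / E
  disc-shaped: (153 − 185.625)² / 185.625 = 5.7341
  spherical: (156 − 123.75)² / 123.75 = 8.4045
  elongated: (21 − 20.625)² / 20.625 = 0.0068
χ² = 5.7341 + 8.4045 + 0.0068 = 14.1454 ≈ 14.145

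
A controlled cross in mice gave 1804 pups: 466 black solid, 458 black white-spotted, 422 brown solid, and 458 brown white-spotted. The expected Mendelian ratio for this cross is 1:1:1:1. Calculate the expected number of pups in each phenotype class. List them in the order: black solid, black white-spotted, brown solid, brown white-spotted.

451, 451, 451, 451

The 1:1:1:1 ratio has 4 parts, so with N = 1804 the expected counts are:
  black solid: 1804 × 1/4 = 451
  black white-spotted: 1804 × 1/4 = 451
  brown solid: 1804 × 1/4 = 451
  brown white-spotted: 1804 × 1/4 = 451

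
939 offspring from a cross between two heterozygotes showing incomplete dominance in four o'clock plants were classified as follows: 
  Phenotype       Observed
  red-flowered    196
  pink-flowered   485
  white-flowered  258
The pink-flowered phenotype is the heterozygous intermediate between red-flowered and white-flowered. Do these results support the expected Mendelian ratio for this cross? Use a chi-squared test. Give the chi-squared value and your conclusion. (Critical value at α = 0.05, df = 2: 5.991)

9.211; not consistent

With incomplete dominance, a heterozygote × heterozygote cross gives a 1:2:1 phenotypic ratio.
Expected counts for N = 939 under a 1:2:1 ratio (total parts = 4):
  red-flowered: 939 × 1/4 = 234.75
  pink-flowered: 939 × 2/4 = 469.5
  white-flowered: 939 × 1/4 = 234.75
χ² = Σ (O − E)² / E
  red-flowered: (196 − 234.75)² / 234.75 = 6.3964
  pink-flowered: (485 − 469.5)² / 469.5 = 0.5117
  white-flowered: (258 − 234.75)² / 234.75 = 2.3027
χ² = 6.3964 + 0.5117 + 2.3027 = 9.2108 ≈ 9.211
Degrees of freedom = 3 − 1 = 2; critical value at α = 0.05 is 5.991.
Since 9.211 > 5.991, we reject the null hypothesis — the data do not fit the 1:2:1 ratio.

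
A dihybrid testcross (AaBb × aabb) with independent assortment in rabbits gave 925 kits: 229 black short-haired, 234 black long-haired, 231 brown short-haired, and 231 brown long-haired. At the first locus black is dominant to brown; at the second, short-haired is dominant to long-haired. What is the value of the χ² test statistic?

A dihybrid testcross with independent assortment gives a 1:1:1:1 ratio.
Total ratio parts = 4. Expected numbers out of 925:
  black short-haired: 925 × 1/4 = 231.25
  black long-haired: 925 × 1/4 = 231.25
  brown short-haired: 925 × 1/4 = 231.25
  brown long-haired: 925 × 1/4 = 231.25
χ² = Σ (O − E)² / E
  black short-haired: (229 − 231.25)² / 231.25 = 0.0219
  black long-haired: (234 − 231.25)² / 231.25 = 0.0327
  brown short-haired: (231 − 231.25)² / 231.25 = 0.0003
  brown long-haired: (231 − 231.25)² / 231.25 = 0.0003
χ² = 0.0219 + 0.0327 + 0.0003 + 0.0003 = 0.0552 ≈ 0.055

0.055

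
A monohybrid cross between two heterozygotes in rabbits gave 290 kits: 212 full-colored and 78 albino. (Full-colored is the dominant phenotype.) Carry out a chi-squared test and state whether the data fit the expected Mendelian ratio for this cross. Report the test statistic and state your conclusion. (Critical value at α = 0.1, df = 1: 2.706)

For a monohybrid cross between heterozygotes with complete dominance, the expected phenotypic ratio is 3:1.
Total ratio parts = 4. Expected numbers out of 290:
  full-colored: 290 × 3/4 = 217.5
  albino: 290 × 1/4 = 72.5
χ² = Σ (O − E)² / E
  full-colored: (212 − 217.5)² / 217.5 = 0.1391
  albino: (78 − 72.5)² / 72.5 = 0.4172
χ² = 0.1391 + 0.4172 = 0.5563 ≈ 0.556
Degrees of freedom = 2 − 1 = 1; critical value at α = 0.1 is 2.706.
Since 0.556 < 2.706, we fail to reject the null hypothesis — the data are consistent with the 3:1 ratio.

0.556; consistent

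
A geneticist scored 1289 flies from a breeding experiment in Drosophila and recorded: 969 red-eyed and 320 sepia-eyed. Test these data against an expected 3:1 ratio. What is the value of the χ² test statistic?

Expected counts for N = 1289 under a 3:1 ratio (total parts = 4):
  red-eyed: 1289 × 3/4 = 966.75
  sepia-eyed: 1289 × 1/4 = 322.25
χ² = Σ (O − E)² / E
  red-eyed: (969 − 966.75)² / 966.75 = 0.0052
  sepia-eyed: (320 − 322.25)² / 322.25 = 0.0157
χ² = 0.0052 + 0.0157 = 0.0209 ≈ 0.021

0.021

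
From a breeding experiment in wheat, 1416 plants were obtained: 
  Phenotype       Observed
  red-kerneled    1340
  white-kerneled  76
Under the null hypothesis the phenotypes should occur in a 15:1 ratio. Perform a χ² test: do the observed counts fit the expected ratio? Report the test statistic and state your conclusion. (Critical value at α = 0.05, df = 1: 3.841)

Under the 15:1 hypothesis (Σ ratio = 16, N = 1416):
  red-kerneled: 1416 × 15/16 = 1327.5
  white-kerneled: 1416 × 1/16 = 88.5
χ² = Σ (O − E)² / E
  red-kerneled: (1340 − 1327.5)² / 1327.5 = 0.1177
  white-kerneled: (76 − 88.5)² / 88.5 = 1.7655
χ² = 0.1177 + 1.7655 = 1.8832 ≈ 1.883
Degrees of freedom = 2 − 1 = 1; critical value at α = 0.05 is 3.841.
Since 1.883 < 3.841, we fail to reject the null hypothesis — the data are consistent with the 15:1 ratio.

1.883; consistent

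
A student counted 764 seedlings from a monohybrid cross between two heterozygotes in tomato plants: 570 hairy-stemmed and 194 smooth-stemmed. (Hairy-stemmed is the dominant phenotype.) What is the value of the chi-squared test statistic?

For a monohybrid cross between heterozygotes with complete dominance, the expected phenotypic ratio is 3:1.
Expected counts for N = 764 under a 3:1 ratio (total parts = 4):
  hairy-stemmed: 764 × 3/4 = 573
  smooth-stemmed: 764 × 1/4 = 191
χ² = Σ (O − E)² / E
  hairy-stemmed: (570 − 573)² / 573 = 0.0157
  smooth-stemmed: (194 − 191)² / 191 = 0.0471
χ² = 0.0157 + 0.0471 = 0.0628 ≈ 0.063

0.063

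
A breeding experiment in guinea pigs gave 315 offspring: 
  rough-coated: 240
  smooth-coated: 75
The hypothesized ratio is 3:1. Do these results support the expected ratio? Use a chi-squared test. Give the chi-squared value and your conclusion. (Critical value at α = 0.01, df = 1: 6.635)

Expected counts for N = 315 under a 3:1 ratio (total parts = 4):
  rough-coated: 315 × 3/4 = 236.25
  smooth-coated: 315 × 1/4 = 78.75
χ² = Σ (O − E)² / E
  rough-coated: (240 − 236.25)² / 236.25 = 0.0595
  smooth-coated: (75 − 78.75)² / 78.75 = 0.1786
χ² = 0.0595 + 0.1786 = 0.2381 ≈ 0.238
Degrees of freedom = 2 − 1 = 1; critical value at α = 0.01 is 6.635.
Since 0.238 < 6.635, we fail to reject the null hypothesis — the data are consistent with the 3:1 ratio.

0.238; consistent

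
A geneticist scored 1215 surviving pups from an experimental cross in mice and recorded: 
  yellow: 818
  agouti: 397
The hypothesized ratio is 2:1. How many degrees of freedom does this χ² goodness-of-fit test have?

1

A goodness-of-fit test with 2 phenotype classes has df = 2 − 1 = 1.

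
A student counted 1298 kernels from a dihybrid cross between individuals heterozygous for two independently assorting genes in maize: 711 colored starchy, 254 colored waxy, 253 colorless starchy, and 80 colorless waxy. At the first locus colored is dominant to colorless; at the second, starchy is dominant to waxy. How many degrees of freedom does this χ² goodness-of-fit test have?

A dihybrid F₂ with independent assortment and complete dominance at both loci gives a 9:3:3:1 phenotypic ratio.
A goodness-of-fit test with 4 phenotype classes has df = 4 − 1 = 3.

3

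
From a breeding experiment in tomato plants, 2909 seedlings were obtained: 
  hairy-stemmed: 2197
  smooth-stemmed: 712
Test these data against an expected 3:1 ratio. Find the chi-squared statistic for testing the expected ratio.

0.426

Expected counts for N = 2909 under a 3:1 ratio (total parts = 4):
  hairy-stemmed: 2909 × 3/4 = 2181.75
  smooth-stemmed: 2909 × 1/4 = 727.25
χ² = Σ (O − E)² / E
  hairy-stemmed: (2197 − 2181.75)² / 2181.75 = 0.1066
  smooth-stemmed: (712 − 727.25)² / 727.25 = 0.3198
χ² = 0.1066 + 0.3198 = 0.4264 ≈ 0.426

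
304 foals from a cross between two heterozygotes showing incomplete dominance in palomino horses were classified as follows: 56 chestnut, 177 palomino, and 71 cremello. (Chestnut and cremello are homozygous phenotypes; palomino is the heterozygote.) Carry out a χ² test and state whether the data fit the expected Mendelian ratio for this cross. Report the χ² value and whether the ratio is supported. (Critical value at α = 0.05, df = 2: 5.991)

9.704; not consistent

With incomplete dominance, a heterozygote × heterozygote cross gives a 1:2:1 phenotypic ratio.
The 1:2:1 ratio has 4 parts, so with N = 304 the expected counts are:
  chestnut: 304 × 1/4 = 76
  palomino: 304 × 2/4 = 152
  cremello: 304 × 1/4 = 76
χ² = Σ (O − E)² / E
  chestnut: (56 − 76)² / 76 = 5.2632
  palomino: (177 − 152)² / 152 = 4.1118
  cremello: (71 − 76)² / 76 = 0.3289
χ² = 5.2632 + 4.1118 + 0.3289 = 9.7039 ≈ 9.704
Degrees of freedom = 3 − 1 = 2; critical value at α = 0.05 is 5.991.
Since 9.704 > 5.991, we reject the null hypothesis — the data do not fit the 1:2:1 ratio.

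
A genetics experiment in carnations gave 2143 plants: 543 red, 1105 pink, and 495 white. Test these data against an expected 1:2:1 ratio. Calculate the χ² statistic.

Under the 1:2:1 hypothesis (Σ ratio = 4, N = 2143):
  red: 2143 × 1/4 = 535.75
  pink: 2143 × 2/4 = 1071.5
  white: 2143 × 1/4 = 535.75
χ² = Σ (O − E)² / E
  red: (543 − 535.75)² / 535.75 = 0.0981
  pink: (1105 − 1071.5)² / 1071.5 = 1.0474
  white: (495 − 535.75)² / 535.75 = 3.0995
χ² = 0.0981 + 1.0474 + 3.0995 = 4.245

4.245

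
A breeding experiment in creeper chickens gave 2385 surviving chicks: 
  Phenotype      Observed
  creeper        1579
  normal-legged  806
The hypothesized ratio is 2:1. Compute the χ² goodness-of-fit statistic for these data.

Expected counts for N = 2385 under a 2:1 ratio (total parts = 3):
  creeper: 2385 × 2/3 = 1590
  normal-legged: 2385 × 1/3 = 795
χ² = Σ (O − E)² / E
  creeper: (1579 − 1590)² / 1590 = 0.0761
  normal-legged: (806 − 795)² / 795 = 0.1522
χ² = 0.0761 + 0.1522 = 0.2283 ≈ 0.228

0.228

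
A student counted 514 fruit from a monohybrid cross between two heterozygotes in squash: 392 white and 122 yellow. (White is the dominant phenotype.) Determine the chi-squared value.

0.438

For a monohybrid cross between heterozygotes with complete dominance, the expected phenotypic ratio is 3:1.
Total ratio parts = 4. Expected numbers out of 514:
  white: 514 × 3/4 = 385.5
  yellow: 514 × 1/4 = 128.5
χ² = Σ (O − E)² / E
  white: (392 − 385.5)² / 385.5 = 0.1096
  yellow: (122 − 128.5)² / 128.5 = 0.3288
χ² = 0.1096 + 0.3288 = 0.4384 ≈ 0.438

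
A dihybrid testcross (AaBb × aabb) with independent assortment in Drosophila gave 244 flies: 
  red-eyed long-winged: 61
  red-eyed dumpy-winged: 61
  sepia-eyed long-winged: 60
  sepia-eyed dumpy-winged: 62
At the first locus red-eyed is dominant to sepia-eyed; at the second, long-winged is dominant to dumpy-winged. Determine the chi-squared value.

A dihybrid testcross with independent assortment gives a 1:1:1:1 ratio.
Under the 1:1:1:1 hypothesis (Σ ratio = 4, N = 244):
  red-eyed long-winged: 244 × 1/4 = 61
  red-eyed dumpy-winged: 244 × 1/4 = 61
  sepia-eyed long-winged: 244 × 1/4 = 61
  sepia-eyed dumpy-winged: 244 × 1/4 = 61
χ² = Σ (O − E)² / E
  red-eyed long-winged: (61 − 61)² / 61 = 0.0000
  red-eyed dumpy-winged: (61 − 61)² / 61 = 0.0000
  sepia-eyed long-winged: (60 − 61)² / 61 = 0.0164
  sepia-eyed dumpy-winged: (62 − 61)² / 61 = 0.0164
χ² = 0.0000 + 0.0000 + 0.0164 + 0.0164 = 0.0328 ≈ 0.033

0.033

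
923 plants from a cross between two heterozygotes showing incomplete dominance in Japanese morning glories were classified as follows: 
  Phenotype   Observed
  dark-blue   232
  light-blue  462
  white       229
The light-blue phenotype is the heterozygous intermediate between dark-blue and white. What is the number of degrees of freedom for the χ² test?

2

With incomplete dominance, a heterozygote × heterozygote cross gives a 1:2:1 phenotypic ratio.
A goodness-of-fit test with 3 phenotype classes has df = 3 − 1 = 2.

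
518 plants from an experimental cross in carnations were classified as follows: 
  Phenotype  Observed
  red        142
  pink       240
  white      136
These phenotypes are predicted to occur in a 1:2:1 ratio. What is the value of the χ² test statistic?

Under the 1:2:1 hypothesis (Σ ratio = 4, N = 518):
  red: 518 × 1/4 = 129.5
  pink: 518 × 2/4 = 259
  white: 518 × 1/4 = 129.5
χ² = Σ (O − E)² / E
  red: (142 − 129.5)² / 129.5 = 1.2066
  pink: (240 − 259)² / 259 = 1.3938
  white: (136 − 129.5)² / 129.5 = 0.3263
χ² = 1.2066 + 1.3938 + 0.3263 = 2.9267 ≈ 2.927

2.927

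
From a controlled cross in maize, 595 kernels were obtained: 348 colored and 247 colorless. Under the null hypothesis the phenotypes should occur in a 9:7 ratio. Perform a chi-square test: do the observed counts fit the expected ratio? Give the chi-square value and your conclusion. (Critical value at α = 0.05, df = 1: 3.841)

1.210; consistent

Total ratio parts = 16. Expected numbers out of 595:
  colored: 595 × 9/16 = 334.6875
  colorless: 595 × 7/16 = 260.3125
χ² = Σ (O − E)² / E
  colored: (348 − 334.6875)² / 334.6875 = 0.5295
  colorless: (247 − 260.3125)² / 260.3125 = 0.6808
χ² = 0.5295 + 0.6808 = 1.2103 ≈ 1.210
Degrees of freedom = 2 − 1 = 1; critical value at α = 0.05 is 3.841.
Since 1.210 < 3.841, we fail to reject the null hypothesis — the data are consistent with the 9:7 ratio.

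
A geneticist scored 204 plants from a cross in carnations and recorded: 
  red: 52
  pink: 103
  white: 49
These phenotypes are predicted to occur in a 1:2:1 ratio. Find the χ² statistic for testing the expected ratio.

Under the 1:2:1 hypothesis (Σ ratio = 4, N = 204):
  red: 204 × 1/4 = 51
  pink: 204 × 2/4 = 102
  white: 204 × 1/4 = 51
χ² = Σ (O − E)² / E
  red: (52 − 51)² / 51 = 0.0196
  pink: (103 − 102)² / 102 = 0.0098
  white: (49 − 51)² / 51 = 0.0784
χ² = 0.0196 + 0.0098 + 0.0784 = 0.1078 ≈ 0.108

0.108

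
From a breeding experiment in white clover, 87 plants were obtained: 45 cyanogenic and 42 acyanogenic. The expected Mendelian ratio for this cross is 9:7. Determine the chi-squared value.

Under the 9:7 hypothesis (Σ ratio = 16, N = 87):
  cyanogenic: 87 × 9/16 = 48.9375
  acyanogenic: 87 × 7/16 = 38.0625
χ² = Σ (O − E)² / E
  cyanogenic: (45 − 48.9375)² / 48.9375 = 0.3168
  acyanogenic: (42 − 38.0625)² / 38.0625 = 0.4073
χ² = 0.3168 + 0.4073 = 0.7241 ≈ 0.724

0.724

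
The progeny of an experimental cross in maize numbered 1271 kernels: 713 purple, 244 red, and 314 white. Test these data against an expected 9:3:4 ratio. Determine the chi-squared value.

0.185

Total ratio parts = 16. Expected numbers out of 1271:
  purple: 1271 × 9/16 = 714.9375
  red: 1271 × 3/16 = 238.3125
  white: 1271 × 4/16 = 317.75
χ² = Σ (O − E)² / E
  purple: (713 − 714.9375)² / 714.9375 = 0.0053
  red: (244 − 238.3125)² / 238.3125 = 0.1357
  white: (314 − 317.75)² / 317.75 = 0.0443
χ² = 0.0053 + 0.1357 + 0.0443 = 0.1853 ≈ 0.185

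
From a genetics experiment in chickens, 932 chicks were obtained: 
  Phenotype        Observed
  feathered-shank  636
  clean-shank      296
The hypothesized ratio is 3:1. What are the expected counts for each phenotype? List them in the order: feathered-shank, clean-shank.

699, 233

Under the 3:1 hypothesis (Σ ratio = 4, N = 932):
  feathered-shank: 932 × 3/4 = 699
  clean-shank: 932 × 1/4 = 233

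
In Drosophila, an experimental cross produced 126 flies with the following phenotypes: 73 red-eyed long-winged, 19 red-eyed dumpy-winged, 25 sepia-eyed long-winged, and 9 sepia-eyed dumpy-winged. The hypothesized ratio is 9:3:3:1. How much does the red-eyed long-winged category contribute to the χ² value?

0.064

The 9:3:3:1 ratio has 16 parts, so with N = 126 the expected counts are:
  red-eyed long-winged: 126 × 9/16 = 70.875
  red-eyed dumpy-winged: 126 × 3/16 = 23.625
  sepia-eyed long-winged: 126 × 3/16 = 23.625
  sepia-eyed dumpy-winged: 126 × 1/16 = 7.875
Contribution of red-eyed long-winged: (73 − 70.875)² / 70.875 = 0.0637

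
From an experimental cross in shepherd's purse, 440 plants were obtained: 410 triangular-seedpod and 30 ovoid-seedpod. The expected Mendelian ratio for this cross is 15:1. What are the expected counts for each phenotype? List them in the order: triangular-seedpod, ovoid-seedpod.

Under the 15:1 hypothesis (Σ ratio = 16, N = 440):
  triangular-seedpod: 440 × 15/16 = 412.5
  ovoid-seedpod: 440 × 1/16 = 27.5

412.5, 27.5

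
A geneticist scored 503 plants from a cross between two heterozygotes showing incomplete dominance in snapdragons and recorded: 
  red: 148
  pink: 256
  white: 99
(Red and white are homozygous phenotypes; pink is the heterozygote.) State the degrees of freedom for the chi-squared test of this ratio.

2

With incomplete dominance, a heterozygote × heterozygote cross gives a 1:2:1 phenotypic ratio.
A goodness-of-fit test with 3 phenotype classes has df = 3 − 1 = 2.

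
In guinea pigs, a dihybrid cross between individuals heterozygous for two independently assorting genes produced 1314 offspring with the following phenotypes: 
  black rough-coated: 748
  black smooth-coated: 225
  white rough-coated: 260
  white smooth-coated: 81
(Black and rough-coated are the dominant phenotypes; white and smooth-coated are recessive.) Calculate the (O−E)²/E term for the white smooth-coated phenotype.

0.015

A dihybrid F₂ with independent assortment and complete dominance at both loci gives a 9:3:3:1 phenotypic ratio.
The 9:3:3:1 ratio has 16 parts, so with N = 1314 the expected counts are:
  black rough-coated: 1314 × 9/16 = 739.125
  black smooth-coated: 1314 × 3/16 = 246.375
  white rough-coated: 1314 × 3/16 = 246.375
  white smooth-coated: 1314 × 1/16 = 82.125
Contribution of white smooth-coated: (81 − 82.125)² / 82.125 = 0.0154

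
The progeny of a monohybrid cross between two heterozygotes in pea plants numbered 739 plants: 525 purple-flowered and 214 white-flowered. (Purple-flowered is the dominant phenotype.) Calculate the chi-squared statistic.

6.175

For a monohybrid cross between heterozygotes with complete dominance, the expected phenotypic ratio is 3:1.
Expected counts for N = 739 under a 3:1 ratio (total parts = 4):
  purple-flowered: 739 × 3/4 = 554.25
  white-flowered: 739 × 1/4 = 184.75
χ² = Σ (O − E)² / E
  purple-flowered: (525 − 554.25)² / 554.25 = 1.5436
  white-flowered: (214 − 184.75)² / 184.75 = 4.6309
χ² = 1.5436 + 4.6309 = 6.1745 ≈ 6.175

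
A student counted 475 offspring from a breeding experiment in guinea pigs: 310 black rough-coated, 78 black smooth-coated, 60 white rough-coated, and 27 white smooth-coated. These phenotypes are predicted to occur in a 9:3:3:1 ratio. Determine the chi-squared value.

17.961

Total ratio parts = 16. Expected numbers out of 475:
  black rough-coated: 475 × 9/16 = 267.1875
  black smooth-coated: 475 × 3/16 = 89.0625
  white rough-coated: 475 × 3/16 = 89.0625
  white smooth-coated: 475 × 1/16 = 29.6875
χ² = Σ (O − E)² / E
  black rough-coated: (310 − 267.1875)² / 267.1875 = 6.8600
  black smooth-coated: (78 − 89.0625)² / 89.0625 = 1.3741
  white rough-coated: (60 − 89.0625)² / 89.0625 = 9.4836
  white smooth-coated: (27 − 29.6875)² / 29.6875 = 0.2433
χ² = 6.8600 + 1.3741 + 9.4836 + 0.2433 = 17.961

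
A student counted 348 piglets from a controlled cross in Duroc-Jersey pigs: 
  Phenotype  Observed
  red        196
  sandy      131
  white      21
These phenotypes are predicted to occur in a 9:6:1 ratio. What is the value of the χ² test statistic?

Total ratio parts = 16. Expected numbers out of 348:
  red: 348 × 9/16 = 195.75
  sandy: 348 × 6/16 = 130.5
  white: 348 × 1/16 = 21.75
χ² = Σ (O − E)² / E
  red: (196 − 195.75)² / 195.75 = 0.0003
  sandy: (131 − 130.5)² / 130.5 = 0.0019
  white: (21 − 21.75)² / 21.75 = 0.0259
χ² = 0.0003 + 0.0019 + 0.0259 = 0.0281 ≈ 0.028

0.028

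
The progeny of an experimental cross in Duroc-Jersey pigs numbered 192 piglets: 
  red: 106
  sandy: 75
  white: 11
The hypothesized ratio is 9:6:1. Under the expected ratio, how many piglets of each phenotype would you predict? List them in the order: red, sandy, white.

108, 72, 12

Under the 9:6:1 hypothesis (Σ ratio = 16, N = 192):
  red: 192 × 9/16 = 108
  sandy: 192 × 6/16 = 72
  white: 192 × 1/16 = 12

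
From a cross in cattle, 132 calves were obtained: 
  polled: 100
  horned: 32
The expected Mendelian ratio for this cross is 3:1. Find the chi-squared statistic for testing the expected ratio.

Total ratio parts = 4. Expected numbers out of 132:
  polled: 132 × 3/4 = 99
  horned: 132 × 1/4 = 33
χ² = Σ (O − E)² / E
  polled: (100 − 99)² / 99 = 0.0101
  horned: (32 − 33)² / 33 = 0.0303
χ² = 0.0101 + 0.0303 = 0.0404 ≈ 0.040

0.040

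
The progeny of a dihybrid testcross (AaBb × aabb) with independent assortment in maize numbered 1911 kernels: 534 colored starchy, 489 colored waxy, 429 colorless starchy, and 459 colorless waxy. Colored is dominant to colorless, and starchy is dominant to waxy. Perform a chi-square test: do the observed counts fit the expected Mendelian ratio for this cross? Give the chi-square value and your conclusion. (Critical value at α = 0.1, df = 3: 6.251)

12.598; not consistent

A dihybrid testcross with independent assortment gives a 1:1:1:1 ratio.
Expected counts for N = 1911 under a 1:1:1:1 ratio (total parts = 4):
  colored starchy: 1911 × 1/4 = 477.75
  colored waxy: 1911 × 1/4 = 477.75
  colorless starchy: 1911 × 1/4 = 477.75
  colorless waxy: 1911 × 1/4 = 477.75
χ² = Σ (O − E)² / E
  colored starchy: (534 − 477.75)² / 477.75 = 6.6228
  colored waxy: (489 − 477.75)² / 477.75 = 0.2649
  colorless starchy: (429 − 477.75)² / 477.75 = 4.9745
  colorless waxy: (459 − 477.75)² / 477.75 = 0.7359
χ² = 6.6228 + 0.2649 + 4.9745 + 0.7359 = 12.5981 ≈ 12.598
Degrees of freedom = 4 − 1 = 3; critical value at α = 0.1 is 6.251.
Since 12.598 > 6.251, we reject the null hypothesis — the data do not fit the 1:1:1:1 ratio.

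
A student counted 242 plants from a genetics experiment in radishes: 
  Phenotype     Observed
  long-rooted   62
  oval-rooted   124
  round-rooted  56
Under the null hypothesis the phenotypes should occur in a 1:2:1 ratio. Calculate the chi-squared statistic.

0.446

Expected counts for N = 242 under a 1:2:1 ratio (total parts = 4):
  long-rooted: 242 × 1/4 = 60.5
  oval-rooted: 242 × 2/4 = 121
  round-rooted: 242 × 1/4 = 60.5
χ² = Σ (O − E)² / E
  long-rooted: (62 − 60.5)² / 60.5 = 0.0372
  oval-rooted: (124 − 121)² / 121 = 0.0744
  round-rooted: (56 − 60.5)² / 60.5 = 0.3347
χ² = 0.0372 + 0.0744 + 0.3347 = 0.4463 ≈ 0.446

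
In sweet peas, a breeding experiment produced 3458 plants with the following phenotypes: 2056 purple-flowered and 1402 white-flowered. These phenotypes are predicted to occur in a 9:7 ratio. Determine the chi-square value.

14.446

Expected counts for N = 3458 under a 9:7 ratio (total parts = 16):
  purple-flowered: 3458 × 9/16 = 1945.125
  white-flowered: 3458 × 7/16 = 1512.875
χ² = Σ (O − E)² / E
  purple-flowered: (2056 − 1945.125)² / 1945.125 = 6.3200
  white-flowered: (1402 − 1512.875)² / 1512.875 = 8.1258
χ² = 6.3200 + 8.1258 = 14.4458 ≈ 14.446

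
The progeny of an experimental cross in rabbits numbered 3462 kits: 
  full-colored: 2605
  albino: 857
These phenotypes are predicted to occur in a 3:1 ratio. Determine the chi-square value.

The 3:1 ratio has 4 parts, so with N = 3462 the expected counts are:
  full-colored: 3462 × 3/4 = 2596.5
  albino: 3462 × 1/4 = 865.5
χ² = Σ (O − E)² / E
  full-colored: (2605 − 2596.5)² / 2596.5 = 0.0278
  albino: (857 − 865.5)² / 865.5 = 0.0835
χ² = 0.0278 + 0.0835 = 0.1113 ≈ 0.111

0.111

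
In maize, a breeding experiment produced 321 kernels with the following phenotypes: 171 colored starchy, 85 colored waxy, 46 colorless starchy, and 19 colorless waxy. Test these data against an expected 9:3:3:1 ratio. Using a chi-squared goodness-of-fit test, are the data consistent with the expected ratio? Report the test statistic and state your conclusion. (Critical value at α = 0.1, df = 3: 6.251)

14.136; not consistent

The 9:3:3:1 ratio has 16 parts, so with N = 321 the expected counts are:
  colored starchy: 321 × 9/16 = 180.5625
  colored waxy: 321 × 3/16 = 60.1875
  colorless starchy: 321 × 3/16 = 60.1875
  colorless waxy: 321 × 1/16 = 20.0625
χ² = Σ (O − E)² / E
  colored starchy: (171 − 180.5625)² / 180.5625 = 0.5064
  colored waxy: (85 − 60.1875)² / 60.1875 = 10.2290
  colorless starchy: (46 − 60.1875)² / 60.1875 = 3.3443
  colorless waxy: (19 − 20.0625)² / 20.0625 = 0.0563
χ² = 0.5064 + 10.2290 + 3.3443 + 0.0563 = 14.136
Degrees of freedom = 4 − 1 = 3; critical value at α = 0.1 is 6.251.
Since 14.136 > 6.251, we reject the null hypothesis — the data do not fit the 9:3:3:1 ratio.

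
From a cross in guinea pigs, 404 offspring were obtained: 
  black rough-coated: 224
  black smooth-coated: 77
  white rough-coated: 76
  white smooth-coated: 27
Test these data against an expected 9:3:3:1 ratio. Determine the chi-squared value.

The 9:3:3:1 ratio has 16 parts, so with N = 404 the expected counts are:
  black rough-coated: 404 × 9/16 = 227.25
  black smooth-coated: 404 × 3/16 = 75.75
  white rough-coated: 404 × 3/16 = 75.75
  white smooth-coated: 404 × 1/16 = 25.25
χ² = Σ (O − E)² / E
  black rough-coated: (224 − 227.25)² / 227.25 = 0.0465
  black smooth-coated: (77 − 75.75)² / 75.75 = 0.0206
  white rough-coated: (76 − 75.75)² / 75.75 = 0.0008
  white smooth-coated: (27 − 25.25)² / 25.25 = 0.1213
χ² = 0.0465 + 0.0206 + 0.0008 + 0.1213 = 0.1892 ≈ 0.189

0.189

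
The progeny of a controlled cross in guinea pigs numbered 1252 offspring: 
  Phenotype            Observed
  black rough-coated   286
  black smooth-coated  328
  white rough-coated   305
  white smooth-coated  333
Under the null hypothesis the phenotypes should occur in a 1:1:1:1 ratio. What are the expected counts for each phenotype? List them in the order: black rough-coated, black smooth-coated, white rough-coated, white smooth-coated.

313, 313, 313, 313

Total ratio parts = 4. Expected numbers out of 1252:
  black rough-coated: 1252 × 1/4 = 313
  black smooth-coated: 1252 × 1/4 = 313
  white rough-coated: 1252 × 1/4 = 313
  white smooth-coated: 1252 × 1/4 = 313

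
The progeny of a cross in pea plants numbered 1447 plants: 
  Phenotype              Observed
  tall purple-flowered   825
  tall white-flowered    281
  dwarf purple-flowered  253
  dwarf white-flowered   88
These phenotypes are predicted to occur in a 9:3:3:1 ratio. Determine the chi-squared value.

Expected counts for N = 1447 under a 9:3:3:1 ratio (total parts = 16):
  tall purple-flowered: 1447 × 9/16 = 813.9375
  tall white-flowered: 1447 × 3/16 = 271.3125
  dwarf purple-flowered: 1447 × 3/16 = 271.3125
  dwarf white-flowered: 1447 × 1/16 = 90.4375
χ² = Σ (O − E)² / E
  tall purple-flowered: (825 − 813.9375)² / 813.9375 = 0.1504
  tall white-flowered: (281 − 271.3125)² / 271.3125 = 0.3459
  dwarf purple-flowered: (253 − 271.3125)² / 271.3125 = 1.2360
  dwarf white-flowered: (88 − 90.4375)² / 90.4375 = 0.0657
χ² = 0.1504 + 0.3459 + 1.2360 + 0.0657 = 1.798

1.798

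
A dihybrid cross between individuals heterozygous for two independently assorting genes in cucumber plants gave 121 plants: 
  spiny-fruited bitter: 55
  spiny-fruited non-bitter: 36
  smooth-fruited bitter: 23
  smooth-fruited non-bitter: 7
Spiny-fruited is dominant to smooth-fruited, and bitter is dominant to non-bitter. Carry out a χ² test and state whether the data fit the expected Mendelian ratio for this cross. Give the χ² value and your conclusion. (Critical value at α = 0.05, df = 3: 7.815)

A dihybrid F₂ with independent assortment and complete dominance at both loci gives a 9:3:3:1 phenotypic ratio.
Expected counts for N = 121 under a 9:3:3:1 ratio (total parts = 16):
  spiny-fruited bitter: 121 × 9/16 = 68.0625
  spiny-fruited non-bitter: 121 × 3/16 = 22.6875
  smooth-fruited bitter: 121 × 3/16 = 22.6875
  smooth-fruited non-bitter: 121 × 1/16 = 7.5625
χ² = Σ (O − E)² / E
  spiny-fruited bitter: (55 − 68.0625)² / 68.0625 = 2.5069
  spiny-fruited non-bitter: (36 − 22.6875)² / 22.6875 = 7.8115
  smooth-fruited bitter: (23 − 22.6875)² / 22.6875 = 0.0043
  smooth-fruited non-bitter: (7 − 7.5625)² / 7.5625 = 0.0418
χ² = 2.5069 + 7.8115 + 0.0043 + 0.0418 = 10.3645 ≈ 10.365
Degrees of freedom = 4 − 1 = 3; critical value at α = 0.05 is 7.815.
Since 10.365 > 7.815, we reject the null hypothesis — the data do not fit the 9:3:3:1 ratio.

10.365; not consistent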